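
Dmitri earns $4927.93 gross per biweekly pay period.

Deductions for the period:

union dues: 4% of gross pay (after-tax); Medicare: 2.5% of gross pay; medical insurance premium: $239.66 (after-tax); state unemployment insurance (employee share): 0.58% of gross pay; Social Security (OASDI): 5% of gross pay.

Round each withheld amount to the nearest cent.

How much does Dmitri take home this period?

Medicare: $4927.93 × 0.025 = $123.20
State unemployment insurance (employee share): $4927.93 × 0.0058 = $28.58
Social Security (OASDI): $4927.93 × 0.05 = $246.40
Union dues: $4927.93 × 0.04 = $197.12
Medical insurance premium: $239.66
Total deductions = $123.20 + $28.58 + $246.40 + $197.12 + $239.66 = $834.96
Net pay = $4927.93 − $834.96 = $4092.97

$4092.97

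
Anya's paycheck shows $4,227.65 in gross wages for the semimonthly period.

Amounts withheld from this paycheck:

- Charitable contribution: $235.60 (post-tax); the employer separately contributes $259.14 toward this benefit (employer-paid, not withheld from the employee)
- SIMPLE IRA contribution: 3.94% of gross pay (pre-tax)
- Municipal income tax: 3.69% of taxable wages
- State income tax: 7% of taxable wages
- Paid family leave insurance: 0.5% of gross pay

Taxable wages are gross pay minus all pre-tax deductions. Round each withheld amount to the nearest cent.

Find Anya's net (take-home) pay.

SIMPLE IRA contribution: $4,227.65 × 0.0394 = $166.57
Taxable wages = $4,227.65 − $166.57 = $4,061.08
State income tax: $4,061.08 × 0.07 = $284.28
Municipal income tax: $4,061.08 × 0.0369 = $149.85
Paid family leave insurance: $4,227.65 × 0.005 = $21.14
Charitable contribution: $235.60
(Employer's $259.14 toward charitable contribution is not withheld from the employee.)
Total deductions = $166.57 + $284.28 + $149.85 + $21.14 + $235.60 = $857.44
Net pay = $4,227.65 − $857.44 = $3,370.21

$3,370.21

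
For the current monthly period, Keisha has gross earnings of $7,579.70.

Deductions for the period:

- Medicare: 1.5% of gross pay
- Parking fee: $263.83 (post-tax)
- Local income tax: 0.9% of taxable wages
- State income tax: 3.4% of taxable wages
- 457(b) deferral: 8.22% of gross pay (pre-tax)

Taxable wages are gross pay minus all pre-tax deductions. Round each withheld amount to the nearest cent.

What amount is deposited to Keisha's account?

$6,279.98

457(b) deferral: $7,579.70 × 0.0822 = $623.05
Taxable wages = $7,579.70 − $623.05 = $6,956.65
Local income tax: $6,956.65 × 0.009 = $62.61
State income tax: $6,956.65 × 0.034 = $236.53
Medicare: $7,579.70 × 0.015 = $113.70
Parking fee: $263.83
Total deductions = $623.05 + $62.61 + $236.53 + $113.70 + $263.83 = $1,299.72
Net pay = $7,579.70 − $1,299.72 = $6,279.98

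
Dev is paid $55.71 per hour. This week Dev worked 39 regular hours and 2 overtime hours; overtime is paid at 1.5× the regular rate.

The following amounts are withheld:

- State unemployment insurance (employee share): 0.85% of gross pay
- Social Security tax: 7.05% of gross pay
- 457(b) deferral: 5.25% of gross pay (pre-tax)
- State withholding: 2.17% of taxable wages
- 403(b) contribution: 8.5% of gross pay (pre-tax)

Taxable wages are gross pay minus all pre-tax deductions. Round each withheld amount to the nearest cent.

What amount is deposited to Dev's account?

$1,789.46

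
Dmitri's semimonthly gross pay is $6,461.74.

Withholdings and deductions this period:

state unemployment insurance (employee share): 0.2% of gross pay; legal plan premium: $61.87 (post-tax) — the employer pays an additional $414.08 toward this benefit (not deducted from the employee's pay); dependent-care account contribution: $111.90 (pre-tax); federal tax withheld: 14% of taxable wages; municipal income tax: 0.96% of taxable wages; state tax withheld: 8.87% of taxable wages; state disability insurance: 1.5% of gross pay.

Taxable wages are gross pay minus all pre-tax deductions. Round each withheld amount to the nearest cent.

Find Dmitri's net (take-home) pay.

Dependent-care account contribution: $111.90
Taxable wages = $6,461.74 − $111.90 = $6,349.84
State tax withheld: $6,349.84 × 0.0887 = $563.23
Municipal income tax: $6,349.84 × 0.0096 = $60.96
Federal tax withheld: $6,349.84 × 0.14 = $888.98
State unemployment insurance (employee share): $6,461.74 × 0.002 = $12.92
State disability insurance: $6,461.74 × 0.015 = $96.93
Legal plan premium: $61.87
(Employer's $414.08 toward legal plan premium is not withheld from the employee.)
Total deductions = $111.90 + $563.23 + $60.96 + $888.98 + $12.92 + $96.93 + $61.87 = $1,796.79
Net pay = $6,461.74 − $1,796.79 = $4,664.95

$4,664.95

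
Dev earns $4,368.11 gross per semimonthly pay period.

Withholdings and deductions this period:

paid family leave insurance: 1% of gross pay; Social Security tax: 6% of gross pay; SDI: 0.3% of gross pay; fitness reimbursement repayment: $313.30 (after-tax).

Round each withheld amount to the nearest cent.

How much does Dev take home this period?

$3,735.94

SDI: $4,368.11 × 0.003 = $13.10
Paid family leave insurance: $4,368.11 × 0.01 = $43.68
Social Security tax: $4,368.11 × 0.06 = $262.09
Fitness reimbursement repayment: $313.30
Total deductions = $13.10 + $43.68 + $262.09 + $313.30 = $632.17
Net pay = $4,368.11 − $632.17 = $3,735.94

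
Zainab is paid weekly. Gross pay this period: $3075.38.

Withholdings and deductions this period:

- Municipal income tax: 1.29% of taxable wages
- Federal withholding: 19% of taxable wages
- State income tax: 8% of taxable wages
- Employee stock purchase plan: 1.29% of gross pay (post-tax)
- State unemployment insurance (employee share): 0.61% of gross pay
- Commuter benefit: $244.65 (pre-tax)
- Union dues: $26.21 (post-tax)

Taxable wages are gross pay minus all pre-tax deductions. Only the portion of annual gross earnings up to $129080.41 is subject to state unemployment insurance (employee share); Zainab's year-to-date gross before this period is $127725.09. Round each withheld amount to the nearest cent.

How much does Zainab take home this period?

$1955.76

Commuter benefit: $244.65
Taxable wages = $3075.38 − $244.65 = $2830.73
State income tax: $2830.73 × 0.08 = $226.46
Federal withholding: $2830.73 × 0.19 = $537.84
Municipal income tax: $2830.73 × 0.0129 = $36.52
State unemployment insurance (employee share): only $129080.41 − $127725.09 = $1355.32 of this check is subject → $1355.32 × 0.0061 = $8.27
Union dues: $26.21
Employee stock purchase plan: $3075.38 × 0.0129 = $39.67
Total deductions = $244.65 + $226.46 + $537.84 + $36.52 + $8.27 + $26.21 + $39.67 = $1119.62
Net pay = $3075.38 − $1119.62 = $1955.76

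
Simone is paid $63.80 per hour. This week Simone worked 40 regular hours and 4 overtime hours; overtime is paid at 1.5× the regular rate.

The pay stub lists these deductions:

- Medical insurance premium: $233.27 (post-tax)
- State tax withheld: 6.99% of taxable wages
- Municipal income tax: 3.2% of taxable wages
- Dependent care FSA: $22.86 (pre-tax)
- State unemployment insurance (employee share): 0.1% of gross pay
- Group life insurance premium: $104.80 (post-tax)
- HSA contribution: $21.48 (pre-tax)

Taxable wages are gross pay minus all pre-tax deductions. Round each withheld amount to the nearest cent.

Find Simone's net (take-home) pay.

Regular pay: 40 × $63.80 = $2,552.00
Overtime pay: 4 × $63.80 × 1.5 = $382.80
Gross pay = $2,552.00 + $382.80 = $2,934.80
HSA contribution: $21.48
Dependent care FSA: $22.86
Pre-tax total = $21.48 + $22.86 = $44.34
Taxable wages = $2,934.80 − $44.34 = $2,890.46
State tax withheld: $2,890.46 × 0.0699 = $202.04
Municipal income tax: $2,890.46 × 0.032 = $92.49
State unemployment insurance (employee share): $2,934.80 × 0.001 = $2.93
Medical insurance premium: $233.27
Group life insurance premium: $104.80
Total deductions = $21.48 + $22.86 + $202.04 + $92.49 + $2.93 + $233.27 + $104.80 = $679.87
Net pay = $2,934.80 − $679.87 = $2,254.93

$2,254.93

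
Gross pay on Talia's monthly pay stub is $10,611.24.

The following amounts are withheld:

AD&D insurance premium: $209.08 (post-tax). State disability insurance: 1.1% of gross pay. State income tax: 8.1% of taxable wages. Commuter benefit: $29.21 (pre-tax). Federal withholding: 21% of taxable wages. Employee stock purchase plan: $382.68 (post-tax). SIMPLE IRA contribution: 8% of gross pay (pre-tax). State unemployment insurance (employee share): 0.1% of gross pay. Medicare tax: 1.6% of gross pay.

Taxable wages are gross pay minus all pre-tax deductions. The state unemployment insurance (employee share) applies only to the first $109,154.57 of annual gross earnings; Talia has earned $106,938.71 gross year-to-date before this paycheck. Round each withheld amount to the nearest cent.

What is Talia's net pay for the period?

Commuter benefit: $29.21
SIMPLE IRA contribution: $10,611.24 × 0.08 = $848.90
Pre-tax total = $29.21 + $848.90 = $878.11
Taxable wages = $10,611.24 − $878.11 = $9,733.13
State income tax: $9,733.13 × 0.081 = $788.38
Federal withholding: $9,733.13 × 0.21 = $2,043.96
Medicare tax: $10,611.24 × 0.016 = $169.78
State disability insurance: $10,611.24 × 0.011 = $116.72
State unemployment insurance (employee share): only $109,154.57 − $106,938.71 = $2,215.86 of this check is subject → $2,215.86 × 0.001 = $2.22
Employee stock purchase plan: $382.68
AD&D insurance premium: $209.08
Total deductions = $29.21 + $848.90 + $788.38 + $2,043.96 + $169.78 + $116.72 + $2.22 + $382.68 + $209.08 = $4,590.93
Net pay = $10,611.24 − $4,590.93 = $6,020.31

$6,020.31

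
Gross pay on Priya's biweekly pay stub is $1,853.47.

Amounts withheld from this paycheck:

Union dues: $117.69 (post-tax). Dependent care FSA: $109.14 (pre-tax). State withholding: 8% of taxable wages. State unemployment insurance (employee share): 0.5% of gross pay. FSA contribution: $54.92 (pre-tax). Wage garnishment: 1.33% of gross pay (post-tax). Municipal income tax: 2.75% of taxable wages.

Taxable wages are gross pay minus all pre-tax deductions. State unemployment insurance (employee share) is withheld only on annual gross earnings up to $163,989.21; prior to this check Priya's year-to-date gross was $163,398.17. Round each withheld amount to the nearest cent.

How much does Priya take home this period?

$1,362.50

FSA contribution: $54.92
Dependent care FSA: $109.14
Pre-tax total = $54.92 + $109.14 = $164.06
Taxable wages = $1,853.47 − $164.06 = $1,689.41
State withholding: $1,689.41 × 0.08 = $135.15
Municipal income tax: $1,689.41 × 0.0275 = $46.46
State unemployment insurance (employee share): only $163,989.21 − $163,398.17 = $591.04 of this check is subject → $591.04 × 0.005 = $2.96
Union dues: $117.69
Wage garnishment: $1,853.47 × 0.0133 = $24.65
Total deductions = $54.92 + $109.14 + $135.15 + $46.46 + $2.96 + $117.69 + $24.65 = $490.97
Net pay = $1,853.47 − $490.97 = $1,362.50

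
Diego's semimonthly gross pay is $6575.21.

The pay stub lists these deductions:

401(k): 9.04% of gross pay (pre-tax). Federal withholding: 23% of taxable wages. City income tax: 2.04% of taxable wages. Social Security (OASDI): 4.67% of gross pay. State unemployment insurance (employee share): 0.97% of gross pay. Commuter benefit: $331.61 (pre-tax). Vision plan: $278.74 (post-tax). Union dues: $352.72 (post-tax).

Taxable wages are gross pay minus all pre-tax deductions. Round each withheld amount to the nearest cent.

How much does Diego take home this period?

401(k): $6575.21 × 0.0904 = $594.40
Commuter benefit: $331.61
Pre-tax total = $594.40 + $331.61 = $926.01
Taxable wages = $6575.21 − $926.01 = $5649.20
Federal withholding: $5649.20 × 0.23 = $1299.32
City income tax: $5649.20 × 0.0204 = $115.24
Social Security (OASDI): $6575.21 × 0.0467 = $307.06
State unemployment insurance (employee share): $6575.21 × 0.0097 = $63.78
Union dues: $352.72
Vision plan: $278.74
Total deductions = $594.40 + $331.61 + $1299.32 + $115.24 + $307.06 + $63.78 + $352.72 + $278.74 = $3342.87
Net pay = $6575.21 − $3342.87 = $3232.34

$3232.34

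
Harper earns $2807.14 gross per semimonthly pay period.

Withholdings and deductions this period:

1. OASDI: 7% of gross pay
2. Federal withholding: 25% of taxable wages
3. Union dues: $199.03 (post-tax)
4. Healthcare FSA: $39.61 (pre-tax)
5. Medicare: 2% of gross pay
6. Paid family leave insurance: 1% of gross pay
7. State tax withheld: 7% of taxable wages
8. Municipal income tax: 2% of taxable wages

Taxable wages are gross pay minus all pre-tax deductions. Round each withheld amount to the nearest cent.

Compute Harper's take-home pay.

Healthcare FSA: $39.61
Taxable wages = $2807.14 − $39.61 = $2767.53
Municipal income tax: $2767.53 × 0.02 = $55.35
State tax withheld: $2767.53 × 0.07 = $193.73
Federal withholding: $2767.53 × 0.25 = $691.88
Paid family leave insurance: $2807.14 × 0.01 = $28.07
OASDI: $2807.14 × 0.07 = $196.50
Medicare: $2807.14 × 0.02 = $56.14
Union dues: $199.03
Total deductions = $39.61 + $55.35 + $193.73 + $691.88 + $28.07 + $196.50 + $56.14 + $199.03 = $1460.31
Net pay = $2807.14 − $1460.31 = $1346.83

$1346.83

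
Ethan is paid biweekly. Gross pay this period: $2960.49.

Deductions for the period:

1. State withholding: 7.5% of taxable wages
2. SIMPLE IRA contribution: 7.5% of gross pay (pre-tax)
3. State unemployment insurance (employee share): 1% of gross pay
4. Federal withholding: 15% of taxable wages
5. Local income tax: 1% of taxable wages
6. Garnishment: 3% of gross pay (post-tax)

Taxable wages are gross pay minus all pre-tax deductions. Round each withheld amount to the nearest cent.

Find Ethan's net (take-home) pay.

SIMPLE IRA contribution: $2960.49 × 0.075 = $222.04
Taxable wages = $2960.49 − $222.04 = $2738.45
State withholding: $2738.45 × 0.075 = $205.38
Federal withholding: $2738.45 × 0.15 = $410.77
Local income tax: $2738.45 × 0.01 = $27.38
State unemployment insurance (employee share): $2960.49 × 0.01 = $29.60
Garnishment: $2960.49 × 0.03 = $88.81
Total deductions = $222.04 + $205.38 + $410.77 + $27.38 + $29.60 + $88.81 = $983.98
Net pay = $2960.49 − $983.98 = $1976.51

$1976.51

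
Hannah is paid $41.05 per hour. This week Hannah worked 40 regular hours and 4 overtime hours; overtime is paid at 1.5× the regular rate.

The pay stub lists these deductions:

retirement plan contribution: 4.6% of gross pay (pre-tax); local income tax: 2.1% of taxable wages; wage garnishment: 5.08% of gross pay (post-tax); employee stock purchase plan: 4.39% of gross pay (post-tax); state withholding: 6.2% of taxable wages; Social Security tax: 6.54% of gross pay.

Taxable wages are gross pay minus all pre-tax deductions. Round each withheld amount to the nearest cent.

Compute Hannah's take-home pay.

$1,349.60

Regular pay: 40 × $41.05 = $1,642.00
Overtime pay: 4 × $41.05 × 1.5 = $246.30
Gross pay = $1,642.00 + $246.30 = $1,888.30
Retirement plan contribution: $1,888.30 × 0.046 = $86.86
Taxable wages = $1,888.30 − $86.86 = $1,801.44
Local income tax: $1,801.44 × 0.021 = $37.83
State withholding: $1,801.44 × 0.062 = $111.69
Social Security tax: $1,888.30 × 0.0654 = $123.49
Employee stock purchase plan: $1,888.30 × 0.0439 = $82.90
Wage garnishment: $1,888.30 × 0.0508 = $95.93
Total deductions = $86.86 + $37.83 + $111.69 + $123.49 + $82.90 + $95.93 = $538.70
Net pay = $1,888.30 − $538.70 = $1,349.60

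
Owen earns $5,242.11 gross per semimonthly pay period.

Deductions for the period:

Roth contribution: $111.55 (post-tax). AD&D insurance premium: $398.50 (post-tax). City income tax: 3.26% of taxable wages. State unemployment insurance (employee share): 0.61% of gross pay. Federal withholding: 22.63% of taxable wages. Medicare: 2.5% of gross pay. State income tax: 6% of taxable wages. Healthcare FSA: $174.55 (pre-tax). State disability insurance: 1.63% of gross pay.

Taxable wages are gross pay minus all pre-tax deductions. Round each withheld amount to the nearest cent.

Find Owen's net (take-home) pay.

Healthcare FSA: $174.55
Taxable wages = $5,242.11 − $174.55 = $5,067.56
City income tax: $5,067.56 × 0.0326 = $165.20
Federal withholding: $5,067.56 × 0.2263 = $1,146.79
State income tax: $5,067.56 × 0.06 = $304.05
State disability insurance: $5,242.11 × 0.0163 = $85.45
Medicare: $5,242.11 × 0.025 = $131.05
State unemployment insurance (employee share): $5,242.11 × 0.0061 = $31.98
Roth contribution: $111.55
AD&D insurance premium: $398.50
Total deductions = $174.55 + $165.20 + $1,146.79 + $304.05 + $85.45 + $131.05 + $31.98 + $111.55 + $398.50 = $2,549.12
Net pay = $5,242.11 − $2,549.12 = $2,692.99

$2,692.99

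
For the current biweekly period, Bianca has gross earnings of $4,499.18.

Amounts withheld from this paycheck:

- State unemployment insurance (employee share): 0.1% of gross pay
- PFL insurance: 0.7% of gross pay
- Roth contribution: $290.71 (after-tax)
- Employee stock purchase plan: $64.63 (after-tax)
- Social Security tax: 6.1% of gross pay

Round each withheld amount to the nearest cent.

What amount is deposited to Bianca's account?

PFL insurance: $4,499.18 × 0.007 = $31.49
State unemployment insurance (employee share): $4,499.18 × 0.001 = $4.50
Social Security tax: $4,499.18 × 0.061 = $274.45
Roth contribution: $290.71
Employee stock purchase plan: $64.63
Total deductions = $31.49 + $4.50 + $274.45 + $290.71 + $64.63 = $665.78
Net pay = $4,499.18 − $665.78 = $3,833.40

$3,833.40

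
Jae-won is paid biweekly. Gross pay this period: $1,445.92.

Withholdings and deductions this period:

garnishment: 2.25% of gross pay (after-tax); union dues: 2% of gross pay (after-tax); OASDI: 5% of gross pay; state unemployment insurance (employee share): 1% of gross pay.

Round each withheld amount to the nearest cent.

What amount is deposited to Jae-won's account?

OASDI: $1,445.92 × 0.05 = $72.30
State unemployment insurance (employee share): $1,445.92 × 0.01 = $14.46
Union dues: $1,445.92 × 0.02 = $28.92
Garnishment: $1,445.92 × 0.0225 = $32.53
Total deductions = $72.30 + $14.46 + $28.92 + $32.53 = $148.21
Net pay = $1,445.92 − $148.21 = $1,297.71

$1,297.71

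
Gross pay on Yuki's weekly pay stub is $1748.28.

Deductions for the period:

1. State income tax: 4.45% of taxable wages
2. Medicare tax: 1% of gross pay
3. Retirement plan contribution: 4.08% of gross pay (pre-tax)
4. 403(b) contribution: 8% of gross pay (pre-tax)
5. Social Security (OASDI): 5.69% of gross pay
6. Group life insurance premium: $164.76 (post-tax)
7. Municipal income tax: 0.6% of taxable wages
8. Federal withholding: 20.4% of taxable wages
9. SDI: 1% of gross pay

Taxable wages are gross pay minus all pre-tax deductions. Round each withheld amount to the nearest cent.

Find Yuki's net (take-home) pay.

403(b) contribution: $1748.28 × 0.08 = $139.86
Retirement plan contribution: $1748.28 × 0.0408 = $71.33
Pre-tax total = $139.86 + $71.33 = $211.19
Taxable wages = $1748.28 − $211.19 = $1537.09
Municipal income tax: $1537.09 × 0.006 = $9.22
Federal withholding: $1537.09 × 0.204 = $313.57
State income tax: $1537.09 × 0.0445 = $68.40
SDI: $1748.28 × 0.01 = $17.48
Medicare tax: $1748.28 × 0.01 = $17.48
Social Security (OASDI): $1748.28 × 0.0569 = $99.48
Group life insurance premium: $164.76
Total deductions = $139.86 + $71.33 + $9.22 + $313.57 + $68.40 + $17.48 + $17.48 + $99.48 + $164.76 = $901.58
Net pay = $1748.28 − $901.58 = $846.70

$846.70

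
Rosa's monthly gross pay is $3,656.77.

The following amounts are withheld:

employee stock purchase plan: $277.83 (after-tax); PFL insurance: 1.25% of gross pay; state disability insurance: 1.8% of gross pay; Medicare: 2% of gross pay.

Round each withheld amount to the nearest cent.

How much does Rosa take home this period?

Medicare: $3,656.77 × 0.02 = $73.14
State disability insurance: $3,656.77 × 0.018 = $65.82
PFL insurance: $3,656.77 × 0.0125 = $45.71
Employee stock purchase plan: $277.83
Total deductions = $73.14 + $65.82 + $45.71 + $277.83 = $462.50
Net pay = $3,656.77 − $462.50 = $3,194.27

$3,194.27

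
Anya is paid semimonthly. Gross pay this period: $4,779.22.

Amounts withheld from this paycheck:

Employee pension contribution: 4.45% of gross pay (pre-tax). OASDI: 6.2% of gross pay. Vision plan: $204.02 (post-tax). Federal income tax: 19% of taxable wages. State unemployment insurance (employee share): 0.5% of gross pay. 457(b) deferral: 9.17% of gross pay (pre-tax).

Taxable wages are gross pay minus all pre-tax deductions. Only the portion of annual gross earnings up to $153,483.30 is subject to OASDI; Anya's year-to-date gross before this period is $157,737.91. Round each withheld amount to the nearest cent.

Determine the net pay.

457(b) deferral: $4,779.22 × 0.0917 = $438.25
Employee pension contribution: $4,779.22 × 0.0445 = $212.68
Pre-tax total = $438.25 + $212.68 = $650.93
Taxable wages = $4,779.22 − $650.93 = $4,128.29
Federal income tax: $4,128.29 × 0.19 = $784.38
OASDI: annual cap $153,483.30 already reached (YTD $157,737.91), so $0.00
State unemployment insurance (employee share): $4,779.22 × 0.005 = $23.90
Vision plan: $204.02
Total deductions = $438.25 + $212.68 + $784.38 + $0.00 + $23.90 + $204.02 = $1,663.23
Net pay = $4,779.22 − $1,663.23 = $3,115.99

$3,115.99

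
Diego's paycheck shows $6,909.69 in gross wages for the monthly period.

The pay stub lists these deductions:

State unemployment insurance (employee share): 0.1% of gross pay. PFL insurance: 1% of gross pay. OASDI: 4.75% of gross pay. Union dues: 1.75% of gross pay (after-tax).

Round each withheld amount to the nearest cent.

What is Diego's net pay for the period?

$6,384.55

PFL insurance: $6,909.69 × 0.01 = $69.10
State unemployment insurance (employee share): $6,909.69 × 0.001 = $6.91
OASDI: $6,909.69 × 0.0475 = $328.21
Union dues: $6,909.69 × 0.0175 = $120.92
Total deductions = $69.10 + $6.91 + $328.21 + $120.92 = $525.14
Net pay = $6,909.69 − $525.14 = $6,384.55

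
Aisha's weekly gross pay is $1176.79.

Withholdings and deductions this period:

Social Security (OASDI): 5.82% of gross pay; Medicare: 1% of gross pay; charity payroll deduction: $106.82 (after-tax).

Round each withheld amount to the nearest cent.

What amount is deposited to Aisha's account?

$989.71

Social Security (OASDI): $1176.79 × 0.0582 = $68.49
Medicare: $1176.79 × 0.01 = $11.77
Charity payroll deduction: $106.82
Total deductions = $68.49 + $11.77 + $106.82 = $187.08
Net pay = $1176.79 − $187.08 = $989.71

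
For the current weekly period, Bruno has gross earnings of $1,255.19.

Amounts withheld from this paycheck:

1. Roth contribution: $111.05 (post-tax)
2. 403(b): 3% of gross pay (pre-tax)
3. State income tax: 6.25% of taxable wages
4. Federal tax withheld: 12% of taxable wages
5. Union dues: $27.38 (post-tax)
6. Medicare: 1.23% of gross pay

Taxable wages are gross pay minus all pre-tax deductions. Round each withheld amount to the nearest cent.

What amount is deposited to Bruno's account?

403(b): $1,255.19 × 0.03 = $37.66
Taxable wages = $1,255.19 − $37.66 = $1,217.53
Federal tax withheld: $1,217.53 × 0.12 = $146.10
State income tax: $1,217.53 × 0.0625 = $76.10
Medicare: $1,255.19 × 0.0123 = $15.44
Roth contribution: $111.05
Union dues: $27.38
Total deductions = $37.66 + $146.10 + $76.10 + $15.44 + $111.05 + $27.38 = $413.73
Net pay = $1,255.19 − $413.73 = $841.46

$841.46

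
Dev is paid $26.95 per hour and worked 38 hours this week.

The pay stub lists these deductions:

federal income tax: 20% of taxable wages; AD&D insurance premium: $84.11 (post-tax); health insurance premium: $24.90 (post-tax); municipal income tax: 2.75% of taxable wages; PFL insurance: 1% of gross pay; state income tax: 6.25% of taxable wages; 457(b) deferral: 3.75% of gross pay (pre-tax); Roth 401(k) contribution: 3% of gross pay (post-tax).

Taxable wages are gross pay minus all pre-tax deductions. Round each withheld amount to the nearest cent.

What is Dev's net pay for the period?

Gross pay: 38 × $26.95 = $1024.10
457(b) deferral: $1024.10 × 0.0375 = $38.40
Taxable wages = $1024.10 − $38.40 = $985.70
Federal income tax: $985.70 × 0.2 = $197.14
State income tax: $985.70 × 0.0625 = $61.61
Municipal income tax: $985.70 × 0.0275 = $27.11
PFL insurance: $1024.10 × 0.01 = $10.24
Roth 401(k) contribution: $1024.10 × 0.03 = $30.72
AD&D insurance premium: $84.11
Health insurance premium: $24.90
Total deductions = $38.40 + $197.14 + $61.61 + $27.11 + $10.24 + $30.72 + $84.11 + $24.90 = $474.23
Net pay = $1024.10 − $474.23 = $549.87

$549.87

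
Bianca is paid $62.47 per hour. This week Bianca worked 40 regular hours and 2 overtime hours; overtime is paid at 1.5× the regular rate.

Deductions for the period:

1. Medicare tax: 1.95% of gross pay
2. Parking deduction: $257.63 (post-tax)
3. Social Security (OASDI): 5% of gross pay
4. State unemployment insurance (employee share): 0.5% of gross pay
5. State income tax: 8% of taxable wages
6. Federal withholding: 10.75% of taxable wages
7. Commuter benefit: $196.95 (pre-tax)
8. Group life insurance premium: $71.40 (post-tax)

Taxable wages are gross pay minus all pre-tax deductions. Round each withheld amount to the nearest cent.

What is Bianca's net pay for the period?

$1,493.37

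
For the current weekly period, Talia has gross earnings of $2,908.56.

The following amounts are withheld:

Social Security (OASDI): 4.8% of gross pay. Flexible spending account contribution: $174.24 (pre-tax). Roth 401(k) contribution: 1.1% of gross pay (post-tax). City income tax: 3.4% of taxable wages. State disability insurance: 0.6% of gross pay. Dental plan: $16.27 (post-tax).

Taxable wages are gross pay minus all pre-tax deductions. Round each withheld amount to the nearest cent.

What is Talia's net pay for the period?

$2,436.03

Flexible spending account contribution: $174.24
Taxable wages = $2,908.56 − $174.24 = $2,734.32
City income tax: $2,734.32 × 0.034 = $92.97
Social Security (OASDI): $2,908.56 × 0.048 = $139.61
State disability insurance: $2,908.56 × 0.006 = $17.45
Dental plan: $16.27
Roth 401(k) contribution: $2,908.56 × 0.011 = $31.99
Total deductions = $174.24 + $92.97 + $139.61 + $17.45 + $16.27 + $31.99 = $472.53
Net pay = $2,908.56 − $472.53 = $2,436.03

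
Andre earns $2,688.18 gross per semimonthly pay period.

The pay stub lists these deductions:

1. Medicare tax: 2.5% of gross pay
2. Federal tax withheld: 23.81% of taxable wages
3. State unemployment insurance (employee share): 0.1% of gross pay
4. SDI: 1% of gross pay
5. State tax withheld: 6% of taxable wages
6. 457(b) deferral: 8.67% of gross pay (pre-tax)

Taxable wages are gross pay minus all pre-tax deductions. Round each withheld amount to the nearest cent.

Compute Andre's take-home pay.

$1,626.47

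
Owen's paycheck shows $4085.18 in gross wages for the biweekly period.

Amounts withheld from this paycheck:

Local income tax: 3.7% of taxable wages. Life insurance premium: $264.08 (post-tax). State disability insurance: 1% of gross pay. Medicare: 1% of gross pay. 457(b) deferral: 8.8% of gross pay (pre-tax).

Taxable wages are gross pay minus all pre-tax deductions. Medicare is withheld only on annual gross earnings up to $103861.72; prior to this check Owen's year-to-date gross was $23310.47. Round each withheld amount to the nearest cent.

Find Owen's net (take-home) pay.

457(b) deferral: $4085.18 × 0.088 = $359.50
Taxable wages = $4085.18 − $359.50 = $3725.68
Local income tax: $3725.68 × 0.037 = $137.85
Medicare: cap not yet reached, full $4085.18 is subject → $4085.18 × 0.01 = $40.85
State disability insurance: $4085.18 × 0.01 = $40.85
Life insurance premium: $264.08
Total deductions = $359.50 + $137.85 + $40.85 + $40.85 + $264.08 = $843.13
Net pay = $4085.18 − $843.13 = $3242.05

$3242.05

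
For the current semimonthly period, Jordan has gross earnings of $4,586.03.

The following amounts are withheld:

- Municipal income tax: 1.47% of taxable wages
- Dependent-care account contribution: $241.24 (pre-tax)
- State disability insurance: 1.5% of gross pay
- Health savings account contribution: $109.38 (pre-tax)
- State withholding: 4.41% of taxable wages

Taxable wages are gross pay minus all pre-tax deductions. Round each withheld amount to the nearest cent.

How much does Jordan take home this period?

$3,917.58

Health savings account contribution: $109.38
Dependent-care account contribution: $241.24
Pre-tax total = $109.38 + $241.24 = $350.62
Taxable wages = $4,586.03 − $350.62 = $4,235.41
Municipal income tax: $4,235.41 × 0.0147 = $62.26
State withholding: $4,235.41 × 0.0441 = $186.78
State disability insurance: $4,586.03 × 0.015 = $68.79
Total deductions = $109.38 + $241.24 + $62.26 + $186.78 + $68.79 = $668.45
Net pay = $4,586.03 − $668.45 = $3,917.58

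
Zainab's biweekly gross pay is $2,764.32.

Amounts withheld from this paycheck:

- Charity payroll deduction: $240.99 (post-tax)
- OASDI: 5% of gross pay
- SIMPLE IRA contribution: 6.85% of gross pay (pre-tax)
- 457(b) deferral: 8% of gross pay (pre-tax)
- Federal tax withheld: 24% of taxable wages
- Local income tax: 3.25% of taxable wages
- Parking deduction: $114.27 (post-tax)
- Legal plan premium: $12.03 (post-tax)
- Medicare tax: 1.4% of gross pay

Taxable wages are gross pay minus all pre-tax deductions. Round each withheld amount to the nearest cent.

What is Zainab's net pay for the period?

SIMPLE IRA contribution: $2,764.32 × 0.0685 = $189.36
457(b) deferral: $2,764.32 × 0.08 = $221.15
Pre-tax total = $189.36 + $221.15 = $410.51
Taxable wages = $2,764.32 − $410.51 = $2,353.81
Local income tax: $2,353.81 × 0.0325 = $76.50
Federal tax withheld: $2,353.81 × 0.24 = $564.91
Medicare tax: $2,764.32 × 0.014 = $38.70
OASDI: $2,764.32 × 0.05 = $138.22
Legal plan premium: $12.03
Parking deduction: $114.27
Charity payroll deduction: $240.99
Total deductions = $189.36 + $221.15 + $76.50 + $564.91 + $38.70 + $138.22 + $12.03 + $114.27 + $240.99 = $1,596.13
Net pay = $2,764.32 − $1,596.13 = $1,168.19

$1,168.19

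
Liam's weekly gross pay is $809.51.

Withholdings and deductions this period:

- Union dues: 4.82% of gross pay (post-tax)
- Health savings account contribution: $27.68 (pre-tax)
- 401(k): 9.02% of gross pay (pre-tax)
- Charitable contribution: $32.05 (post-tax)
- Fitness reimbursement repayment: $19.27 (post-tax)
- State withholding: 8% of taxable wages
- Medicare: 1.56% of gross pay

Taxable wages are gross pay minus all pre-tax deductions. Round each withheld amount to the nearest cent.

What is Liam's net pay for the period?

$549.14

Health savings account contribution: $27.68
401(k): $809.51 × 0.0902 = $73.02
Pre-tax total = $27.68 + $73.02 = $100.70
Taxable wages = $809.51 − $100.70 = $708.81
State withholding: $708.81 × 0.08 = $56.70
Medicare: $809.51 × 0.0156 = $12.63
Fitness reimbursement repayment: $19.27
Union dues: $809.51 × 0.0482 = $39.02
Charitable contribution: $32.05
Total deductions = $27.68 + $73.02 + $56.70 + $12.63 + $19.27 + $39.02 + $32.05 = $260.37
Net pay = $809.51 − $260.37 = $549.14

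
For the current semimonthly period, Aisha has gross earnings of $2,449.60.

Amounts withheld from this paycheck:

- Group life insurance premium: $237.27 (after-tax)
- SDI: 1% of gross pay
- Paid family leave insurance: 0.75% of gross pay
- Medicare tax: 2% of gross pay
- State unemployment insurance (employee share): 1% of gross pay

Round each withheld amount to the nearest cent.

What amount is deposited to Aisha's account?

$2,095.97

Paid family leave insurance: $2,449.60 × 0.0075 = $18.37
Medicare tax: $2,449.60 × 0.02 = $48.99
SDI: $2,449.60 × 0.01 = $24.50
State unemployment insurance (employee share): $2,449.60 × 0.01 = $24.50
Group life insurance premium: $237.27
Total deductions = $18.37 + $48.99 + $24.50 + $24.50 + $237.27 = $353.63
Net pay = $2,449.60 − $353.63 = $2,095.97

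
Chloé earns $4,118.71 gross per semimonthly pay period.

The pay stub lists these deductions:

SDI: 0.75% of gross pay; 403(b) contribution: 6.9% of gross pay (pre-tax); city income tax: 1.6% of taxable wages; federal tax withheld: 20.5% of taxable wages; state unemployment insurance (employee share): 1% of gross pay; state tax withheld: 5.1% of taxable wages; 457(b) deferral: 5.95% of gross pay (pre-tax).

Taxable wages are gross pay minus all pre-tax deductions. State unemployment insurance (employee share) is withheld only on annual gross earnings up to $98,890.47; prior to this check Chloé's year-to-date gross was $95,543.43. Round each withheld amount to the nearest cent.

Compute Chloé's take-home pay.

$2,548.77

457(b) deferral: $4,118.71 × 0.0595 = $245.06
403(b) contribution: $4,118.71 × 0.069 = $284.19
Pre-tax total = $245.06 + $284.19 = $529.25
Taxable wages = $4,118.71 − $529.25 = $3,589.46
Federal tax withheld: $3,589.46 × 0.205 = $735.84
State tax withheld: $3,589.46 × 0.051 = $183.06
City income tax: $3,589.46 × 0.016 = $57.43
SDI: $4,118.71 × 0.0075 = $30.89
State unemployment insurance (employee share): only $98,890.47 − $95,543.43 = $3,347.04 of this check is subject → $3,347.04 × 0.01 = $33.47
Total deductions = $245.06 + $284.19 + $735.84 + $183.06 + $57.43 + $30.89 + $33.47 = $1,569.94
Net pay = $4,118.71 − $1,569.94 = $2,548.77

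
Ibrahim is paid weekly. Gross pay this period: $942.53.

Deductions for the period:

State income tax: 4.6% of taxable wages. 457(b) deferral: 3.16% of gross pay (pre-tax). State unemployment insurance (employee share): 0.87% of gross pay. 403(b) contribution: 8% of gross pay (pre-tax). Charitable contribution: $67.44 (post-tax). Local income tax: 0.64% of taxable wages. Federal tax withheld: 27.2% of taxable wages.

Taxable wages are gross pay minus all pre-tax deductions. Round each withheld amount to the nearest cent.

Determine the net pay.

$490.07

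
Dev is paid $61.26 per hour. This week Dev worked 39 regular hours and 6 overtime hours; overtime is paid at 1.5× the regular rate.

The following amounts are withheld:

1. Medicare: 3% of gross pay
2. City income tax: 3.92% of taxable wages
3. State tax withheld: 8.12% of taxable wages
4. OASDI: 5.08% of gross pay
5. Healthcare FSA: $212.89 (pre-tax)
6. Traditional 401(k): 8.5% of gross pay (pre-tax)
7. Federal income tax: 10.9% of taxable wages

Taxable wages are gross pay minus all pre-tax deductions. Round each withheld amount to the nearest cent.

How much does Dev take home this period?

$1,671.69

Regular pay: 39 × $61.26 = $2,389.14
Overtime pay: 6 × $61.26 × 1.5 = $551.34
Gross pay = $2,389.14 + $551.34 = $2,940.48
Healthcare FSA: $212.89
Traditional 401(k): $2,940.48 × 0.085 = $249.94
Pre-tax total = $212.89 + $249.94 = $462.83
Taxable wages = $2,940.48 − $462.83 = $2,477.65
State tax withheld: $2,477.65 × 0.0812 = $201.19
City income tax: $2,477.65 × 0.0392 = $97.12
Federal income tax: $2,477.65 × 0.109 = $270.06
Medicare: $2,940.48 × 0.03 = $88.21
OASDI: $2,940.48 × 0.0508 = $149.38
Total deductions = $212.89 + $249.94 + $201.19 + $97.12 + $270.06 + $88.21 + $149.38 = $1,268.79
Net pay = $2,940.48 − $1,268.79 = $1,671.69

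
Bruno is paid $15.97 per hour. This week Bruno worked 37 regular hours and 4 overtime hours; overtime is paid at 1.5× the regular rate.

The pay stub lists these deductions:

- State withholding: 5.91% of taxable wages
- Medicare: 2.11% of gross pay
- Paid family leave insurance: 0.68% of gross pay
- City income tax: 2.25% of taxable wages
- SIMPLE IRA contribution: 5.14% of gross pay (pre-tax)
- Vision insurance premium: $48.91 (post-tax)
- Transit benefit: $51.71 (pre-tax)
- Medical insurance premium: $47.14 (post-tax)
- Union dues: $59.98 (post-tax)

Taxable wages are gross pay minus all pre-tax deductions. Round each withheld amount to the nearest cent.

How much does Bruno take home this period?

Regular pay: 37 × $15.97 = $590.89
Overtime pay: 4 × $15.97 × 1.5 = $95.82
Gross pay = $590.89 + $95.82 = $686.71
Transit benefit: $51.71
SIMPLE IRA contribution: $686.71 × 0.0514 = $35.30
Pre-tax total = $51.71 + $35.30 = $87.01
Taxable wages = $686.71 − $87.01 = $599.70
State withholding: $599.70 × 0.0591 = $35.44
City income tax: $599.70 × 0.0225 = $13.49
Medicare: $686.71 × 0.0211 = $14.49
Paid family leave insurance: $686.71 × 0.0068 = $4.67
Medical insurance premium: $47.14
Vision insurance premium: $48.91
Union dues: $59.98
Total deductions = $51.71 + $35.30 + $35.44 + $13.49 + $14.49 + $4.67 + $47.14 + $48.91 + $59.98 = $311.13
Net pay = $686.71 − $311.13 = $375.58

$375.58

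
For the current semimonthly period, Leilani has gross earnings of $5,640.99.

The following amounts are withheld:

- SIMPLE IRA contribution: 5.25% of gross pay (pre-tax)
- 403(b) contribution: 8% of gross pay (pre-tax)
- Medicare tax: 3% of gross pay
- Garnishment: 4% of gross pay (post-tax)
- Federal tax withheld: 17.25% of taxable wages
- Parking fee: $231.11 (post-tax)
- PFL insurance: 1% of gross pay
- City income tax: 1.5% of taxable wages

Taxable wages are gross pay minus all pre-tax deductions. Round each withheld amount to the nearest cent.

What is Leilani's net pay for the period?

$3,293.63

403(b) contribution: $5,640.99 × 0.08 = $451.28
SIMPLE IRA contribution: $5,640.99 × 0.0525 = $296.15
Pre-tax total = $451.28 + $296.15 = $747.43
Taxable wages = $5,640.99 − $747.43 = $4,893.56
City income tax: $4,893.56 × 0.015 = $73.40
Federal tax withheld: $4,893.56 × 0.1725 = $844.14
Medicare tax: $5,640.99 × 0.03 = $169.23
PFL insurance: $5,640.99 × 0.01 = $56.41
Garnishment: $5,640.99 × 0.04 = $225.64
Parking fee: $231.11
Total deductions = $451.28 + $296.15 + $73.40 + $844.14 + $169.23 + $56.41 + $225.64 + $231.11 = $2,347.36
Net pay = $5,640.99 − $2,347.36 = $3,293.63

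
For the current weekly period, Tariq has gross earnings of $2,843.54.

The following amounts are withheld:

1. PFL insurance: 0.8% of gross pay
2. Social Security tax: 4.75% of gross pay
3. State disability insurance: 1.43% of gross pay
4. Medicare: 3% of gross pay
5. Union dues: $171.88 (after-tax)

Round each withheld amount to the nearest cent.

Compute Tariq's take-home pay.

$2,387.87

PFL insurance: $2,843.54 × 0.008 = $22.75
Medicare: $2,843.54 × 0.03 = $85.31
State disability insurance: $2,843.54 × 0.0143 = $40.66
Social Security tax: $2,843.54 × 0.0475 = $135.07
Union dues: $171.88
Total deductions = $22.75 + $85.31 + $40.66 + $135.07 + $171.88 = $455.67
Net pay = $2,843.54 − $455.67 = $2,387.87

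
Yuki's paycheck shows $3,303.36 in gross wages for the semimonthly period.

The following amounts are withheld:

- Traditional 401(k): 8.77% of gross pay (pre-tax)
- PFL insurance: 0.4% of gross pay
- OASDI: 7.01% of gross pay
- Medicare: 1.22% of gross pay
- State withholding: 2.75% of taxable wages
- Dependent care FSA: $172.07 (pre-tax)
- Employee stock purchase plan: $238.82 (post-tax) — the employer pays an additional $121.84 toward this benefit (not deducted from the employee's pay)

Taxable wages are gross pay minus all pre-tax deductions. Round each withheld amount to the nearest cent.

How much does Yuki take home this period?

$2,239.55

Traditional 401(k): $3,303.36 × 0.0877 = $289.70
Dependent care FSA: $172.07
Pre-tax total = $289.70 + $172.07 = $461.77
Taxable wages = $3,303.36 − $461.77 = $2,841.59
State withholding: $2,841.59 × 0.0275 = $78.14
OASDI: $3,303.36 × 0.0701 = $231.57
Medicare: $3,303.36 × 0.0122 = $40.30
PFL insurance: $3,303.36 × 0.004 = $13.21
Employee stock purchase plan: $238.82
(Employer's $121.84 toward employee stock purchase plan is not withheld from the employee.)
Total deductions = $289.70 + $172.07 + $78.14 + $231.57 + $40.30 + $13.21 + $238.82 = $1,063.81
Net pay = $3,303.36 − $1,063.81 = $2,239.55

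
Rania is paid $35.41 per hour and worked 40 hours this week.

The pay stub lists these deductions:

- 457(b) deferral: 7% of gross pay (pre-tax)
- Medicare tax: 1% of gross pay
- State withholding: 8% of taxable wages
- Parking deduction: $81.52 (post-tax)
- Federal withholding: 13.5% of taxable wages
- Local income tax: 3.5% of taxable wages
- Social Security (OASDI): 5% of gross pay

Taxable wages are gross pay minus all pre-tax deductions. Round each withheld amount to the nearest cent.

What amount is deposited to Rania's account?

Gross pay: 40 × $35.41 = $1416.40
457(b) deferral: $1416.40 × 0.07 = $99.15
Taxable wages = $1416.40 − $99.15 = $1317.25
State withholding: $1317.25 × 0.08 = $105.38
Local income tax: $1317.25 × 0.035 = $46.10
Federal withholding: $1317.25 × 0.135 = $177.83
Medicare tax: $1416.40 × 0.01 = $14.16
Social Security (OASDI): $1416.40 × 0.05 = $70.82
Parking deduction: $81.52
Total deductions = $99.15 + $105.38 + $46.10 + $177.83 + $14.16 + $70.82 + $81.52 = $594.96
Net pay = $1416.40 − $594.96 = $821.44

$821.44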